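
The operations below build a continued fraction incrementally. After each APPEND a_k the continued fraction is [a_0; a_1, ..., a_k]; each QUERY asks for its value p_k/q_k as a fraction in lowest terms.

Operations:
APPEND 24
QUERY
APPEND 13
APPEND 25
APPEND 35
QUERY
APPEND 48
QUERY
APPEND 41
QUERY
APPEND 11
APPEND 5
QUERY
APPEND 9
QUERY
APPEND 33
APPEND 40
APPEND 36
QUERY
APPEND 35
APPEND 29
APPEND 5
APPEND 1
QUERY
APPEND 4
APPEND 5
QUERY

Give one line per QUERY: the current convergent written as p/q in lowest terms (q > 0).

APPEND 24: p_0 = 24·1 + 0 = 24, q_0 = 24·0 + 1 = 1 → 24/1
APPEND 13: p_1 = 13·24 + 1 = 313, q_1 = 13·1 + 0 = 13 → 313/13
APPEND 25: p_2 = 25·313 + 24 = 7849, q_2 = 25·13 + 1 = 326 → 7849/326
APPEND 35: p_3 = 35·7849 + 313 = 275028, q_3 = 35·326 + 13 = 11423 → 275028/11423
APPEND 48: p_4 = 48·275028 + 7849 = 13209193, q_4 = 48·11423 + 326 = 548630 → 13209193/548630
APPEND 41: p_5 = 41·13209193 + 275028 = 541851941, q_5 = 41·548630 + 11423 = 22505253 → 541851941/22505253
APPEND 11: p_6 = 11·541851941 + 13209193 = 5973580544, q_6 = 11·22505253 + 548630 = 248106413 → 5973580544/248106413
APPEND 5: p_7 = 5·5973580544 + 541851941 = 30409754661, q_7 = 5·248106413 + 22505253 = 1263037318 → 30409754661/1263037318
APPEND 9: p_8 = 9·30409754661 + 5973580544 = 279661372493, q_8 = 9·1263037318 + 248106413 = 11615442275 → 279661372493/11615442275
APPEND 33: p_9 = 33·279661372493 + 30409754661 = 9259235046930, q_9 = 33·11615442275 + 1263037318 = 384572632393 → 9259235046930/384572632393
APPEND 40: p_10 = 40·9259235046930 + 279661372493 = 370649063249693, q_10 = 40·384572632393 + 11615442275 = 15394520737995 → 370649063249693/15394520737995
APPEND 36: p_11 = 36·370649063249693 + 9259235046930 = 13352625512035878, q_11 = 36·15394520737995 + 384572632393 = 554587319200213 → 13352625512035878/554587319200213
APPEND 35: p_12 = 35·13352625512035878 + 370649063249693 = 467712541984505423, q_12 = 35·554587319200213 + 15394520737995 = 19425950692745450 → 467712541984505423/19425950692745450
APPEND 29: p_13 = 29·467712541984505423 + 13352625512035878 = 13577016343062693145, q_13 = 29·19425950692745450 + 554587319200213 = 563907157408818263 → 13577016343062693145/563907157408818263
APPEND 5: p_14 = 5·13577016343062693145 + 467712541984505423 = 68352794257297971148, q_14 = 5·563907157408818263 + 19425950692745450 = 2838961737736836765 → 68352794257297971148/2838961737736836765
APPEND 1: p_15 = 1·68352794257297971148 + 13577016343062693145 = 81929810600360664293, q_15 = 1·2838961737736836765 + 563907157408818263 = 3402868895145655028 → 81929810600360664293/3402868895145655028
APPEND 4: p_16 = 4·81929810600360664293 + 68352794257297971148 = 396072036658740628320, q_16 = 4·3402868895145655028 + 2838961737736836765 = 16450437318319456877 → 396072036658740628320/16450437318319456877
APPEND 5: p_17 = 5·396072036658740628320 + 81929810600360664293 = 2062289993894063805893, q_17 = 5·16450437318319456877 + 3402868895145655028 = 85655055486742939413 → 2062289993894063805893/85655055486742939413

24/1
275028/11423
13209193/548630
541851941/22505253
30409754661/1263037318
279661372493/11615442275
13352625512035878/554587319200213
81929810600360664293/3402868895145655028
2062289993894063805893/85655055486742939413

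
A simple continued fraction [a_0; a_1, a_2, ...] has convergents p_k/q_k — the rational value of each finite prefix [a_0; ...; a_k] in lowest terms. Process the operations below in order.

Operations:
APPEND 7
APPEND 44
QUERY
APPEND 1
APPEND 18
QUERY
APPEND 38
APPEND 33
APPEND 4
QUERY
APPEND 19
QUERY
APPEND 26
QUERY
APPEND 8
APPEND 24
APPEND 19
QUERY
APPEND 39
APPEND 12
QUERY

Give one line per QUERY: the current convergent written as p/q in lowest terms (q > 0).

309/44
5997/854
30374854/4325517
584658889/83258078
15231505968/2169035545
56242973544673/8009254569521
26413399142033557/3761387857754033

APPEND 7: p_0 = 7·1 + 0 = 7, q_0 = 7·0 + 1 = 1 → 7/1
APPEND 44: p_1 = 44·7 + 1 = 309, q_1 = 44·1 + 0 = 44 → 309/44
APPEND 1: p_2 = 1·309 + 7 = 316, q_2 = 1·44 + 1 = 45 → 316/45
APPEND 18: p_3 = 18·316 + 309 = 5997, q_3 = 18·45 + 44 = 854 → 5997/854
APPEND 38: p_4 = 38·5997 + 316 = 228202, q_4 = 38·854 + 45 = 32497 → 228202/32497
APPEND 33: p_5 = 33·228202 + 5997 = 7536663, q_5 = 33·32497 + 854 = 1073255 → 7536663/1073255
APPEND 4: p_6 = 4·7536663 + 228202 = 30374854, q_6 = 4·1073255 + 32497 = 4325517 → 30374854/4325517
APPEND 19: p_7 = 19·30374854 + 7536663 = 584658889, q_7 = 19·4325517 + 1073255 = 83258078 → 584658889/83258078
APPEND 26: p_8 = 26·584658889 + 30374854 = 15231505968, q_8 = 26·83258078 + 4325517 = 2169035545 → 15231505968/2169035545
APPEND 8: p_9 = 8·15231505968 + 584658889 = 122436706633, q_9 = 8·2169035545 + 83258078 = 17435542438 → 122436706633/17435542438
APPEND 24: p_10 = 24·122436706633 + 15231505968 = 2953712465160, q_10 = 24·17435542438 + 2169035545 = 420622054057 → 2953712465160/420622054057
APPEND 19: p_11 = 19·2953712465160 + 122436706633 = 56242973544673, q_11 = 19·420622054057 + 17435542438 = 8009254569521 → 56242973544673/8009254569521
APPEND 39: p_12 = 39·56242973544673 + 2953712465160 = 2196429680707407, q_12 = 39·8009254569521 + 420622054057 = 312781550265376 → 2196429680707407/312781550265376
APPEND 12: p_13 = 12·2196429680707407 + 56242973544673 = 26413399142033557, q_13 = 12·312781550265376 + 8009254569521 = 3761387857754033 → 26413399142033557/3761387857754033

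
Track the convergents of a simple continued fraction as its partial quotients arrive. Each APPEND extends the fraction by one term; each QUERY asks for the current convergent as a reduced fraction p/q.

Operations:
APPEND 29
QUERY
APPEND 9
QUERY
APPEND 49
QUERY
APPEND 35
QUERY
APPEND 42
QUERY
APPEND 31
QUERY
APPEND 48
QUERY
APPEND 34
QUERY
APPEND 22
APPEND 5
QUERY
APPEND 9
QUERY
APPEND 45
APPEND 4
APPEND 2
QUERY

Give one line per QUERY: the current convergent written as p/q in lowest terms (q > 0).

29/1
262/9
12867/442
450607/15479
18938361/650560
587539798/20182839
28220848665/969426832
960096394408/32980695127
106711804022613/3665704293257
981556577729158/33717883358939
400453933371970823/13756169865727486

APPEND 29: p_0 = 29·1 + 0 = 29, q_0 = 29·0 + 1 = 1 → 29/1
APPEND 9: p_1 = 9·29 + 1 = 262, q_1 = 9·1 + 0 = 9 → 262/9
APPEND 49: p_2 = 49·262 + 29 = 12867, q_2 = 49·9 + 1 = 442 → 12867/442
APPEND 35: p_3 = 35·12867 + 262 = 450607, q_3 = 35·442 + 9 = 15479 → 450607/15479
APPEND 42: p_4 = 42·450607 + 12867 = 18938361, q_4 = 42·15479 + 442 = 650560 → 18938361/650560
APPEND 31: p_5 = 31·18938361 + 450607 = 587539798, q_5 = 31·650560 + 15479 = 20182839 → 587539798/20182839
APPEND 48: p_6 = 48·587539798 + 18938361 = 28220848665, q_6 = 48·20182839 + 650560 = 969426832 → 28220848665/969426832
APPEND 34: p_7 = 34·28220848665 + 587539798 = 960096394408, q_7 = 34·969426832 + 20182839 = 32980695127 → 960096394408/32980695127
APPEND 22: p_8 = 22·960096394408 + 28220848665 = 21150341525641, q_8 = 22·32980695127 + 969426832 = 726544719626 → 21150341525641/726544719626
APPEND 5: p_9 = 5·21150341525641 + 960096394408 = 106711804022613, q_9 = 5·726544719626 + 32980695127 = 3665704293257 → 106711804022613/3665704293257
APPEND 9: p_10 = 9·106711804022613 + 21150341525641 = 981556577729158, q_10 = 9·3665704293257 + 726544719626 = 33717883358939 → 981556577729158/33717883358939
APPEND 45: p_11 = 45·981556577729158 + 106711804022613 = 44276757801834723, q_11 = 45·33717883358939 + 3665704293257 = 1520970455445512 → 44276757801834723/1520970455445512
APPEND 4: p_12 = 4·44276757801834723 + 981556577729158 = 178088587785068050, q_12 = 4·1520970455445512 + 33717883358939 = 6117599705140987 → 178088587785068050/6117599705140987
APPEND 2: p_13 = 2·178088587785068050 + 44276757801834723 = 400453933371970823, q_13 = 2·6117599705140987 + 1520970455445512 = 13756169865727486 → 400453933371970823/13756169865727486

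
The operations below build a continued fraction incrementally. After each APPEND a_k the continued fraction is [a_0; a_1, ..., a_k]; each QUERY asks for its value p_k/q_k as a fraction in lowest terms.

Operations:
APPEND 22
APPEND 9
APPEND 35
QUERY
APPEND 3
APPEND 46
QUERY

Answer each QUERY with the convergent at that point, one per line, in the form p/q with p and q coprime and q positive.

APPEND 22: p_0 = 22·1 + 0 = 22, q_0 = 22·0 + 1 = 1 → 22/1
APPEND 9: p_1 = 9·22 + 1 = 199, q_1 = 9·1 + 0 = 9 → 199/9
APPEND 35: p_2 = 35·199 + 22 = 6987, q_2 = 35·9 + 1 = 316 → 6987/316
APPEND 3: p_3 = 3·6987 + 199 = 21160, q_3 = 3·316 + 9 = 957 → 21160/957
APPEND 46: p_4 = 46·21160 + 6987 = 980347, q_4 = 46·957 + 316 = 44338 → 980347/44338

6987/316
980347/44338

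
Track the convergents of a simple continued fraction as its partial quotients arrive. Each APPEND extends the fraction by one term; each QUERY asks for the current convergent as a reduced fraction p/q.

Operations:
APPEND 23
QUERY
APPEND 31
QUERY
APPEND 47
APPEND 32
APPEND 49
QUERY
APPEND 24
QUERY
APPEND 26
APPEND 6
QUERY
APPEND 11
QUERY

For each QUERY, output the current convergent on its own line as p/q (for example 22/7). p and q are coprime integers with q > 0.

23/1
714/31
52723575/2289121
1266441106/54985591
199147595092/8646472513
2223603738343/96543112130

APPEND 23: p_0 = 23·1 + 0 = 23, q_0 = 23·0 + 1 = 1 → 23/1
APPEND 31: p_1 = 31·23 + 1 = 714, q_1 = 31·1 + 0 = 31 → 714/31
APPEND 47: p_2 = 47·714 + 23 = 33581, q_2 = 47·31 + 1 = 1458 → 33581/1458
APPEND 32: p_3 = 32·33581 + 714 = 1075306, q_3 = 32·1458 + 31 = 46687 → 1075306/46687
APPEND 49: p_4 = 49·1075306 + 33581 = 52723575, q_4 = 49·46687 + 1458 = 2289121 → 52723575/2289121
APPEND 24: p_5 = 24·52723575 + 1075306 = 1266441106, q_5 = 24·2289121 + 46687 = 54985591 → 1266441106/54985591
APPEND 26: p_6 = 26·1266441106 + 52723575 = 32980192331, q_6 = 26·54985591 + 2289121 = 1431914487 → 32980192331/1431914487
APPEND 6: p_7 = 6·32980192331 + 1266441106 = 199147595092, q_7 = 6·1431914487 + 54985591 = 8646472513 → 199147595092/8646472513
APPEND 11: p_8 = 11·199147595092 + 32980192331 = 2223603738343, q_8 = 11·8646472513 + 1431914487 = 96543112130 → 2223603738343/96543112130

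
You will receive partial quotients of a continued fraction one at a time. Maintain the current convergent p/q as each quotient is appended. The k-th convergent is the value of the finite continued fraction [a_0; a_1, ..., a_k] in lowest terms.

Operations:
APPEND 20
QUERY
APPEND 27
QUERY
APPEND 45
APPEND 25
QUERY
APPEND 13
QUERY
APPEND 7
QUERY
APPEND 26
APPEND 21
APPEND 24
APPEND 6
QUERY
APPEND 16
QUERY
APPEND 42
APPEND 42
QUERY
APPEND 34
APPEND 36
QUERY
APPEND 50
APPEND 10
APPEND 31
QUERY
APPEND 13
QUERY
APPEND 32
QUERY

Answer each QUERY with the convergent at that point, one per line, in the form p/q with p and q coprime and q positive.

20/1
541/27
609666/30427
7950023/396767
56259827/2807796
4495280231690/224348892033
72668540233013/3626716388447
128448775280998925/6410577079074341
157459786382144339621/7858448593605512777
2454740099564516913939147/122510320420943597977148
31990552350465509435175892/1596573429339334392948211
1026152415314460818839567691/51212860059279644172319900

APPEND 20: p_0 = 20·1 + 0 = 20, q_0 = 20·0 + 1 = 1 → 20/1
APPEND 27: p_1 = 27·20 + 1 = 541, q_1 = 27·1 + 0 = 27 → 541/27
APPEND 45: p_2 = 45·541 + 20 = 24365, q_2 = 45·27 + 1 = 1216 → 24365/1216
APPEND 25: p_3 = 25·24365 + 541 = 609666, q_3 = 25·1216 + 27 = 30427 → 609666/30427
APPEND 13: p_4 = 13·609666 + 24365 = 7950023, q_4 = 13·30427 + 1216 = 396767 → 7950023/396767
APPEND 7: p_5 = 7·7950023 + 609666 = 56259827, q_5 = 7·396767 + 30427 = 2807796 → 56259827/2807796
APPEND 26: p_6 = 26·56259827 + 7950023 = 1470705525, q_6 = 26·2807796 + 396767 = 73399463 → 1470705525/73399463
APPEND 21: p_7 = 21·1470705525 + 56259827 = 30941075852, q_7 = 21·73399463 + 2807796 = 1544196519 → 30941075852/1544196519
APPEND 24: p_8 = 24·30941075852 + 1470705525 = 744056525973, q_8 = 24·1544196519 + 73399463 = 37134115919 → 744056525973/37134115919
APPEND 6: p_9 = 6·744056525973 + 30941075852 = 4495280231690, q_9 = 6·37134115919 + 1544196519 = 224348892033 → 4495280231690/224348892033
APPEND 16: p_10 = 16·4495280231690 + 744056525973 = 72668540233013, q_10 = 16·224348892033 + 37134115919 = 3626716388447 → 72668540233013/3626716388447
APPEND 42: p_11 = 42·72668540233013 + 4495280231690 = 3056573970018236, q_11 = 42·3626716388447 + 224348892033 = 152546437206807 → 3056573970018236/152546437206807
APPEND 42: p_12 = 42·3056573970018236 + 72668540233013 = 128448775280998925, q_12 = 42·152546437206807 + 3626716388447 = 6410577079074341 → 128448775280998925/6410577079074341
APPEND 34: p_13 = 34·128448775280998925 + 3056573970018236 = 4370314933523981686, q_13 = 34·6410577079074341 + 152546437206807 = 218112167125734401 → 4370314933523981686/218112167125734401
APPEND 36: p_14 = 36·4370314933523981686 + 128448775280998925 = 157459786382144339621, q_14 = 36·218112167125734401 + 6410577079074341 = 7858448593605512777 → 157459786382144339621/7858448593605512777
APPEND 50: p_15 = 50·157459786382144339621 + 4370314933523981686 = 7877359634040740962736, q_15 = 50·7858448593605512777 + 218112167125734401 = 393140541847401373251 → 7877359634040740962736/393140541847401373251
APPEND 10: p_16 = 10·7877359634040740962736 + 157459786382144339621 = 78931056126789553966981, q_16 = 10·393140541847401373251 + 7858448593605512777 = 3939263867067619245287 → 78931056126789553966981/3939263867067619245287
APPEND 31: p_17 = 31·78931056126789553966981 + 7877359634040740962736 = 2454740099564516913939147, q_17 = 31·3939263867067619245287 + 393140541847401373251 = 122510320420943597977148 → 2454740099564516913939147/122510320420943597977148
APPEND 13: p_18 = 13·2454740099564516913939147 + 78931056126789553966981 = 31990552350465509435175892, q_18 = 13·122510320420943597977148 + 3939263867067619245287 = 1596573429339334392948211 → 31990552350465509435175892/1596573429339334392948211
APPEND 32: p_19 = 32·31990552350465509435175892 + 2454740099564516913939147 = 1026152415314460818839567691, q_19 = 32·1596573429339334392948211 + 122510320420943597977148 = 51212860059279644172319900 → 1026152415314460818839567691/51212860059279644172319900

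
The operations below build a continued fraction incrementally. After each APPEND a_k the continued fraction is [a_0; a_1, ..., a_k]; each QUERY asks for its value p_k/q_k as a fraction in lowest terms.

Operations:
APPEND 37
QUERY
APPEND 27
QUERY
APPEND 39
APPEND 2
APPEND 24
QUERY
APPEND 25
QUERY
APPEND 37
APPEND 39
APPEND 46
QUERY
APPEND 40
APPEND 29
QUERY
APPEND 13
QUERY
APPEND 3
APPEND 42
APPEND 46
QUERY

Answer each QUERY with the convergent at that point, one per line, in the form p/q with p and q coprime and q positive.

APPEND 37: p_0 = 37·1 + 0 = 37, q_0 = 37·0 + 1 = 1 → 37/1
APPEND 27: p_1 = 27·37 + 1 = 1000, q_1 = 27·1 + 0 = 27 → 1000/27
APPEND 39: p_2 = 39·1000 + 37 = 39037, q_2 = 39·27 + 1 = 1054 → 39037/1054
APPEND 2: p_3 = 2·39037 + 1000 = 79074, q_3 = 2·1054 + 27 = 2135 → 79074/2135
APPEND 24: p_4 = 24·79074 + 39037 = 1936813, q_4 = 24·2135 + 1054 = 52294 → 1936813/52294
APPEND 25: p_5 = 25·1936813 + 79074 = 48499399, q_5 = 25·52294 + 2135 = 1309485 → 48499399/1309485
APPEND 37: p_6 = 37·48499399 + 1936813 = 1796414576, q_6 = 37·1309485 + 52294 = 48503239 → 1796414576/48503239
APPEND 39: p_7 = 39·1796414576 + 48499399 = 70108667863, q_7 = 39·48503239 + 1309485 = 1892935806 → 70108667863/1892935806
APPEND 46: p_8 = 46·70108667863 + 1796414576 = 3226795136274, q_8 = 46·1892935806 + 48503239 = 87123550315 → 3226795136274/87123550315
APPEND 40: p_9 = 40·3226795136274 + 70108667863 = 129141914118823, q_9 = 40·87123550315 + 1892935806 = 3486834948406 → 129141914118823/3486834948406
APPEND 29: p_10 = 29·129141914118823 + 3226795136274 = 3748342304582141, q_10 = 29·3486834948406 + 87123550315 = 101205337054089 → 3748342304582141/101205337054089
APPEND 13: p_11 = 13·3748342304582141 + 129141914118823 = 48857591873686656, q_11 = 13·101205337054089 + 3486834948406 = 1319156216651563 → 48857591873686656/1319156216651563
APPEND 3: p_12 = 3·48857591873686656 + 3748342304582141 = 150321117925642109, q_12 = 3·1319156216651563 + 101205337054089 = 4058673987008778 → 150321117925642109/4058673987008778
APPEND 42: p_13 = 42·150321117925642109 + 48857591873686656 = 6362344544750655234, q_13 = 42·4058673987008778 + 1319156216651563 = 171783463671020239 → 6362344544750655234/171783463671020239
APPEND 46: p_14 = 46·6362344544750655234 + 150321117925642109 = 292818170176455782873, q_14 = 46·171783463671020239 + 4058673987008778 = 7906098002853939772 → 292818170176455782873/7906098002853939772

37/1
1000/27
1936813/52294
48499399/1309485
3226795136274/87123550315
3748342304582141/101205337054089
48857591873686656/1319156216651563
292818170176455782873/7906098002853939772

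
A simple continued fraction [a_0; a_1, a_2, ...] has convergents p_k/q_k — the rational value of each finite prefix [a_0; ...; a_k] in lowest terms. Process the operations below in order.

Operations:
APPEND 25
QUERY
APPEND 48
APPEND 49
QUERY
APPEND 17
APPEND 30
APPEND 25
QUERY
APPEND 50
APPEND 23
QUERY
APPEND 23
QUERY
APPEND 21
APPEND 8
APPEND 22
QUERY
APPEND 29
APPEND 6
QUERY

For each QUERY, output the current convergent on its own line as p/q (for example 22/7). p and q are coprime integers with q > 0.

25/1
58874/2353
754018159/30135624
868567675821/34713791153
20014787572477/799925181542
74989027212111820/2997064594819619
13143416447966499586/525299094489492257

APPEND 25: p_0 = 25·1 + 0 = 25, q_0 = 25·0 + 1 = 1 → 25/1
APPEND 48: p_1 = 48·25 + 1 = 1201, q_1 = 48·1 + 0 = 48 → 1201/48
APPEND 49: p_2 = 49·1201 + 25 = 58874, q_2 = 49·48 + 1 = 2353 → 58874/2353
APPEND 17: p_3 = 17·58874 + 1201 = 1002059, q_3 = 17·2353 + 48 = 40049 → 1002059/40049
APPEND 30: p_4 = 30·1002059 + 58874 = 30120644, q_4 = 30·40049 + 2353 = 1203823 → 30120644/1203823
APPEND 25: p_5 = 25·30120644 + 1002059 = 754018159, q_5 = 25·1203823 + 40049 = 30135624 → 754018159/30135624
APPEND 50: p_6 = 50·754018159 + 30120644 = 37731028594, q_6 = 50·30135624 + 1203823 = 1507985023 → 37731028594/1507985023
APPEND 23: p_7 = 23·37731028594 + 754018159 = 868567675821, q_7 = 23·1507985023 + 30135624 = 34713791153 → 868567675821/34713791153
APPEND 23: p_8 = 23·868567675821 + 37731028594 = 20014787572477, q_8 = 23·34713791153 + 1507985023 = 799925181542 → 20014787572477/799925181542
APPEND 21: p_9 = 21·20014787572477 + 868567675821 = 421179106697838, q_9 = 21·799925181542 + 34713791153 = 16833142603535 → 421179106697838/16833142603535
APPEND 8: p_10 = 8·421179106697838 + 20014787572477 = 3389447641155181, q_10 = 8·16833142603535 + 799925181542 = 135465066009822 → 3389447641155181/135465066009822
APPEND 22: p_11 = 22·3389447641155181 + 421179106697838 = 74989027212111820, q_11 = 22·135465066009822 + 16833142603535 = 2997064594819619 → 74989027212111820/2997064594819619
APPEND 29: p_12 = 29·74989027212111820 + 3389447641155181 = 2178071236792397961, q_12 = 29·2997064594819619 + 135465066009822 = 87050338315778773 → 2178071236792397961/87050338315778773
APPEND 6: p_13 = 6·2178071236792397961 + 74989027212111820 = 13143416447966499586, q_13 = 6·87050338315778773 + 2997064594819619 = 525299094489492257 → 13143416447966499586/525299094489492257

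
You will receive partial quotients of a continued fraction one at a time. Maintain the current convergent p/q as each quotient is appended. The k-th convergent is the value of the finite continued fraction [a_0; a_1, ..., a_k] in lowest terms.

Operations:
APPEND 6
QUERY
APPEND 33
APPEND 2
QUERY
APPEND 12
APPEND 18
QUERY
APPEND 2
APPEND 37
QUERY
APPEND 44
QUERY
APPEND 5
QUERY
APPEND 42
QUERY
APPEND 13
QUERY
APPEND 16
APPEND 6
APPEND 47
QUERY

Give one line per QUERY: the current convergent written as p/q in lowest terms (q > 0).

APPEND 6: p_0 = 6·1 + 0 = 6, q_0 = 6·0 + 1 = 1 → 6/1
APPEND 33: p_1 = 33·6 + 1 = 199, q_1 = 33·1 + 0 = 33 → 199/33
APPEND 2: p_2 = 2·199 + 6 = 404, q_2 = 2·33 + 1 = 67 → 404/67
APPEND 12: p_3 = 12·404 + 199 = 5047, q_3 = 12·67 + 33 = 837 → 5047/837
APPEND 18: p_4 = 18·5047 + 404 = 91250, q_4 = 18·837 + 67 = 15133 → 91250/15133
APPEND 2: p_5 = 2·91250 + 5047 = 187547, q_5 = 2·15133 + 837 = 31103 → 187547/31103
APPEND 37: p_6 = 37·187547 + 91250 = 7030489, q_6 = 37·31103 + 15133 = 1165944 → 7030489/1165944
APPEND 44: p_7 = 44·7030489 + 187547 = 309529063, q_7 = 44·1165944 + 31103 = 51332639 → 309529063/51332639
APPEND 5: p_8 = 5·309529063 + 7030489 = 1554675804, q_8 = 5·51332639 + 1165944 = 257829139 → 1554675804/257829139
APPEND 42: p_9 = 42·1554675804 + 309529063 = 65605912831, q_9 = 42·257829139 + 51332639 = 10880156477 → 65605912831/10880156477
APPEND 13: p_10 = 13·65605912831 + 1554675804 = 854431542607, q_10 = 13·10880156477 + 257829139 = 141699863340 → 854431542607/141699863340
APPEND 16: p_11 = 16·854431542607 + 65605912831 = 13736510594543, q_11 = 16·141699863340 + 10880156477 = 2278077969917 → 13736510594543/2278077969917
APPEND 6: p_12 = 6·13736510594543 + 854431542607 = 83273495109865, q_12 = 6·2278077969917 + 141699863340 = 13810167682842 → 83273495109865/13810167682842
APPEND 47: p_13 = 47·83273495109865 + 13736510594543 = 3927590780758198, q_13 = 47·13810167682842 + 2278077969917 = 651355959063491 → 3927590780758198/651355959063491

6/1
404/67
91250/15133
7030489/1165944
309529063/51332639
1554675804/257829139
65605912831/10880156477
854431542607/141699863340
3927590780758198/651355959063491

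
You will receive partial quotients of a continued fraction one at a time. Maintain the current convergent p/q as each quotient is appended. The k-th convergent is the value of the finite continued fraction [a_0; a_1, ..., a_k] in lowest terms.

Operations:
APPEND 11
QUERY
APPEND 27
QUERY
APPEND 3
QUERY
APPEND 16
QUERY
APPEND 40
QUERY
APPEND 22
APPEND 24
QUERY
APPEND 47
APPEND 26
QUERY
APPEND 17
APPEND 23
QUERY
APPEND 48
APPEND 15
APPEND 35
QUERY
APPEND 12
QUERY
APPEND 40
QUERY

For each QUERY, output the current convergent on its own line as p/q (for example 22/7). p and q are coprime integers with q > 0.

APPEND 11: p_0 = 11·1 + 0 = 11, q_0 = 11·0 + 1 = 1 → 11/1
APPEND 27: p_1 = 27·11 + 1 = 298, q_1 = 27·1 + 0 = 27 → 298/27
APPEND 3: p_2 = 3·298 + 11 = 905, q_2 = 3·27 + 1 = 82 → 905/82
APPEND 16: p_3 = 16·905 + 298 = 14778, q_3 = 16·82 + 27 = 1339 → 14778/1339
APPEND 40: p_4 = 40·14778 + 905 = 592025, q_4 = 40·1339 + 82 = 53642 → 592025/53642
APPEND 22: p_5 = 22·592025 + 14778 = 13039328, q_5 = 22·53642 + 1339 = 1181463 → 13039328/1181463
APPEND 24: p_6 = 24·13039328 + 592025 = 313535897, q_6 = 24·1181463 + 53642 = 28408754 → 313535897/28408754
APPEND 47: p_7 = 47·313535897 + 13039328 = 14749226487, q_7 = 47·28408754 + 1181463 = 1336392901 → 14749226487/1336392901
APPEND 26: p_8 = 26·14749226487 + 313535897 = 383793424559, q_8 = 26·1336392901 + 28408754 = 34774624180 → 383793424559/34774624180
APPEND 17: p_9 = 17·383793424559 + 14749226487 = 6539237443990, q_9 = 17·34774624180 + 1336392901 = 592505003961 → 6539237443990/592505003961
APPEND 23: p_10 = 23·6539237443990 + 383793424559 = 150786254636329, q_10 = 23·592505003961 + 34774624180 = 13662389715283 → 150786254636329/13662389715283
APPEND 48: p_11 = 48·150786254636329 + 6539237443990 = 7244279459987782, q_11 = 48·13662389715283 + 592505003961 = 656387211337545 → 7244279459987782/656387211337545
APPEND 15: p_12 = 15·7244279459987782 + 150786254636329 = 108814978154453059, q_12 = 15·656387211337545 + 13662389715283 = 9859470559778458 → 108814978154453059/9859470559778458
APPEND 35: p_13 = 35·108814978154453059 + 7244279459987782 = 3815768514865844847, q_13 = 35·9859470559778458 + 656387211337545 = 345737856803583575 → 3815768514865844847/345737856803583575
APPEND 12: p_14 = 12·3815768514865844847 + 108814978154453059 = 45898037156544591223, q_14 = 12·345737856803583575 + 9859470559778458 = 4158713752202781358 → 45898037156544591223/4158713752202781358
APPEND 40: p_15 = 40·45898037156544591223 + 3815768514865844847 = 1839737254776649493767, q_15 = 40·4158713752202781358 + 345737856803583575 = 166694287944914837895 → 1839737254776649493767/166694287944914837895

11/1
298/27
905/82
14778/1339
592025/53642
313535897/28408754
383793424559/34774624180
150786254636329/13662389715283
3815768514865844847/345737856803583575
45898037156544591223/4158713752202781358
1839737254776649493767/166694287944914837895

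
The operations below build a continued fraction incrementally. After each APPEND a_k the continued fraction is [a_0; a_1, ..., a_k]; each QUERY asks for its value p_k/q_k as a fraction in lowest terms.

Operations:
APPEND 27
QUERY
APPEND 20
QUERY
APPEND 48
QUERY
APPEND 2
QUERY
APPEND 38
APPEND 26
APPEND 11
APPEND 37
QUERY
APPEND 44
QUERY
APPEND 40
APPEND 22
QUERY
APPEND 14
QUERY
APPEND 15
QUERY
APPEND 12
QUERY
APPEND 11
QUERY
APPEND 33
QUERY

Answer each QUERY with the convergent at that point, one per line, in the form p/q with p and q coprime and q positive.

27/1
541/20
25995/961
52531/1942
21547464233/796580601
948669367744/35071023065
836251757195590/30915096093487
11745492922912253/434214982812019
177018645600879385/6544139838273772
2135969240133464873/78963893042097283
23672680287068992988/875146963301343885
783334418713410233477/28958813681986445488

APPEND 27: p_0 = 27·1 + 0 = 27, q_0 = 27·0 + 1 = 1 → 27/1
APPEND 20: p_1 = 20·27 + 1 = 541, q_1 = 20·1 + 0 = 20 → 541/20
APPEND 48: p_2 = 48·541 + 27 = 25995, q_2 = 48·20 + 1 = 961 → 25995/961
APPEND 2: p_3 = 2·25995 + 541 = 52531, q_3 = 2·961 + 20 = 1942 → 52531/1942
APPEND 38: p_4 = 38·52531 + 25995 = 2022173, q_4 = 38·1942 + 961 = 74757 → 2022173/74757
APPEND 26: p_5 = 26·2022173 + 52531 = 52629029, q_5 = 26·74757 + 1942 = 1945624 → 52629029/1945624
APPEND 11: p_6 = 11·52629029 + 2022173 = 580941492, q_6 = 11·1945624 + 74757 = 21476621 → 580941492/21476621
APPEND 37: p_7 = 37·580941492 + 52629029 = 21547464233, q_7 = 37·21476621 + 1945624 = 796580601 → 21547464233/796580601
APPEND 44: p_8 = 44·21547464233 + 580941492 = 948669367744, q_8 = 44·796580601 + 21476621 = 35071023065 → 948669367744/35071023065
APPEND 40: p_9 = 40·948669367744 + 21547464233 = 37968322173993, q_9 = 40·35071023065 + 796580601 = 1403637503201 → 37968322173993/1403637503201
APPEND 22: p_10 = 22·37968322173993 + 948669367744 = 836251757195590, q_10 = 22·1403637503201 + 35071023065 = 30915096093487 → 836251757195590/30915096093487
APPEND 14: p_11 = 14·836251757195590 + 37968322173993 = 11745492922912253, q_11 = 14·30915096093487 + 1403637503201 = 434214982812019 → 11745492922912253/434214982812019
APPEND 15: p_12 = 15·11745492922912253 + 836251757195590 = 177018645600879385, q_12 = 15·434214982812019 + 30915096093487 = 6544139838273772 → 177018645600879385/6544139838273772
APPEND 12: p_13 = 12·177018645600879385 + 11745492922912253 = 2135969240133464873, q_13 = 12·6544139838273772 + 434214982812019 = 78963893042097283 → 2135969240133464873/78963893042097283
APPEND 11: p_14 = 11·2135969240133464873 + 177018645600879385 = 23672680287068992988, q_14 = 11·78963893042097283 + 6544139838273772 = 875146963301343885 → 23672680287068992988/875146963301343885
APPEND 33: p_15 = 33·23672680287068992988 + 2135969240133464873 = 783334418713410233477, q_15 = 33·875146963301343885 + 78963893042097283 = 28958813681986445488 → 783334418713410233477/28958813681986445488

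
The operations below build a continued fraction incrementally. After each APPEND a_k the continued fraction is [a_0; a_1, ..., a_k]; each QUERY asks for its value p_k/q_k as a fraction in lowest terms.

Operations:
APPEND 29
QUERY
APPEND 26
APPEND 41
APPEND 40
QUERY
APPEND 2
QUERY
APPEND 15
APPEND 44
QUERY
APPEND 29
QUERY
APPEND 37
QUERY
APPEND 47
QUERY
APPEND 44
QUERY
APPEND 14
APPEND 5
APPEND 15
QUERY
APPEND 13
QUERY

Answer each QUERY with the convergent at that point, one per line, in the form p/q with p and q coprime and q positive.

APPEND 29: p_0 = 29·1 + 0 = 29, q_0 = 29·0 + 1 = 1 → 29/1
APPEND 26: p_1 = 26·29 + 1 = 755, q_1 = 26·1 + 0 = 26 → 755/26
APPEND 41: p_2 = 41·755 + 29 = 30984, q_2 = 41·26 + 1 = 1067 → 30984/1067
APPEND 40: p_3 = 40·30984 + 755 = 1240115, q_3 = 40·1067 + 26 = 42706 → 1240115/42706
APPEND 2: p_4 = 2·1240115 + 30984 = 2511214, q_4 = 2·42706 + 1067 = 86479 → 2511214/86479
APPEND 15: p_5 = 15·2511214 + 1240115 = 38908325, q_5 = 15·86479 + 42706 = 1339891 → 38908325/1339891
APPEND 44: p_6 = 44·38908325 + 2511214 = 1714477514, q_6 = 44·1339891 + 86479 = 59041683 → 1714477514/59041683
APPEND 29: p_7 = 29·1714477514 + 38908325 = 49758756231, q_7 = 29·59041683 + 1339891 = 1713548698 → 49758756231/1713548698
APPEND 37: p_8 = 37·49758756231 + 1714477514 = 1842788458061, q_8 = 37·1713548698 + 59041683 = 63460343509 → 1842788458061/63460343509
APPEND 47: p_9 = 47·1842788458061 + 49758756231 = 86660816285098, q_9 = 47·63460343509 + 1713548698 = 2984349693621 → 86660816285098/2984349693621
APPEND 44: p_10 = 44·86660816285098 + 1842788458061 = 3814918705002373, q_10 = 44·2984349693621 + 63460343509 = 131374846862833 → 3814918705002373/131374846862833
APPEND 14: p_11 = 14·3814918705002373 + 86660816285098 = 53495522686318320, q_11 = 14·131374846862833 + 2984349693621 = 1842232205773283 → 53495522686318320/1842232205773283
APPEND 5: p_12 = 5·53495522686318320 + 3814918705002373 = 271292532136593973, q_12 = 5·1842232205773283 + 131374846862833 = 9342535875729248 → 271292532136593973/9342535875729248
APPEND 15: p_13 = 15·271292532136593973 + 53495522686318320 = 4122883504735227915, q_13 = 15·9342535875729248 + 1842232205773283 = 141980270341712003 → 4122883504735227915/141980270341712003
APPEND 13: p_14 = 13·4122883504735227915 + 271292532136593973 = 53868778093694556868, q_14 = 13·141980270341712003 + 9342535875729248 = 1855086050317985287 → 53868778093694556868/1855086050317985287

29/1
1240115/42706
2511214/86479
1714477514/59041683
49758756231/1713548698
1842788458061/63460343509
86660816285098/2984349693621
3814918705002373/131374846862833
4122883504735227915/141980270341712003
53868778093694556868/1855086050317985287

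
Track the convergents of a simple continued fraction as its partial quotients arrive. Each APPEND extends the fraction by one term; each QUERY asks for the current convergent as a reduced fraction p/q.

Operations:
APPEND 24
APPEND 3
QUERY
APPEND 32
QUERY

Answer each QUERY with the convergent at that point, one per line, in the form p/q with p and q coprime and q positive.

APPEND 24: p_0 = 24·1 + 0 = 24, q_0 = 24·0 + 1 = 1 → 24/1
APPEND 3: p_1 = 3·24 + 1 = 73, q_1 = 3·1 + 0 = 3 → 73/3
APPEND 32: p_2 = 32·73 + 24 = 2360, q_2 = 32·3 + 1 = 97 → 2360/97

73/3
2360/97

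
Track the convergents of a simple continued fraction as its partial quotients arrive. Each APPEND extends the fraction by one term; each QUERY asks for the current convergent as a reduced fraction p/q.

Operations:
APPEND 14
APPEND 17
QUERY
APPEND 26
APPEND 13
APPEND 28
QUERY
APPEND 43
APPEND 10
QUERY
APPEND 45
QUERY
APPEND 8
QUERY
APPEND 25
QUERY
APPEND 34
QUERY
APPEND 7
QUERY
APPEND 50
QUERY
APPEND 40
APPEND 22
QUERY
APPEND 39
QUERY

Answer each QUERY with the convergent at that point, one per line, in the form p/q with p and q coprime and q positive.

APPEND 14: p_0 = 14·1 + 0 = 14, q_0 = 14·0 + 1 = 1 → 14/1
APPEND 17: p_1 = 17·14 + 1 = 239, q_1 = 17·1 + 0 = 17 → 239/17
APPEND 26: p_2 = 26·239 + 14 = 6228, q_2 = 26·17 + 1 = 443 → 6228/443
APPEND 13: p_3 = 13·6228 + 239 = 81203, q_3 = 13·443 + 17 = 5776 → 81203/5776
APPEND 28: p_4 = 28·81203 + 6228 = 2279912, q_4 = 28·5776 + 443 = 162171 → 2279912/162171
APPEND 43: p_5 = 43·2279912 + 81203 = 98117419, q_5 = 43·162171 + 5776 = 6979129 → 98117419/6979129
APPEND 10: p_6 = 10·98117419 + 2279912 = 983454102, q_6 = 10·6979129 + 162171 = 69953461 → 983454102/69953461
APPEND 45: p_7 = 45·983454102 + 98117419 = 44353552009, q_7 = 45·69953461 + 6979129 = 3154884874 → 44353552009/3154884874
APPEND 8: p_8 = 8·44353552009 + 983454102 = 355811870174, q_8 = 8·3154884874 + 69953461 = 25309032453 → 355811870174/25309032453
APPEND 25: p_9 = 25·355811870174 + 44353552009 = 8939650306359, q_9 = 25·25309032453 + 3154884874 = 635880696199 → 8939650306359/635880696199
APPEND 34: p_10 = 34·8939650306359 + 355811870174 = 304303922286380, q_10 = 34·635880696199 + 25309032453 = 21645252703219 → 304303922286380/21645252703219
APPEND 7: p_11 = 7·304303922286380 + 8939650306359 = 2139067106311019, q_11 = 7·21645252703219 + 635880696199 = 152152649618732 → 2139067106311019/152152649618732
APPEND 50: p_12 = 50·2139067106311019 + 304303922286380 = 107257659237837330, q_12 = 50·152152649618732 + 21645252703219 = 7629277733639819 → 107257659237837330/7629277733639819
APPEND 40: p_13 = 40·107257659237837330 + 2139067106311019 = 4292445436619804219, q_13 = 40·7629277733639819 + 152152649618732 = 305323261995211492 → 4292445436619804219/305323261995211492
APPEND 22: p_14 = 22·4292445436619804219 + 107257659237837330 = 94541057264873530148, q_14 = 22·305323261995211492 + 7629277733639819 = 6724741041628292643 → 94541057264873530148/6724741041628292643
APPEND 39: p_15 = 39·94541057264873530148 + 4292445436619804219 = 3691393678766687479991, q_15 = 39·6724741041628292643 + 305323261995211492 = 262570223885498624569 → 3691393678766687479991/262570223885498624569

239/17
2279912/162171
983454102/69953461
44353552009/3154884874
355811870174/25309032453
8939650306359/635880696199
304303922286380/21645252703219
2139067106311019/152152649618732
107257659237837330/7629277733639819
94541057264873530148/6724741041628292643
3691393678766687479991/262570223885498624569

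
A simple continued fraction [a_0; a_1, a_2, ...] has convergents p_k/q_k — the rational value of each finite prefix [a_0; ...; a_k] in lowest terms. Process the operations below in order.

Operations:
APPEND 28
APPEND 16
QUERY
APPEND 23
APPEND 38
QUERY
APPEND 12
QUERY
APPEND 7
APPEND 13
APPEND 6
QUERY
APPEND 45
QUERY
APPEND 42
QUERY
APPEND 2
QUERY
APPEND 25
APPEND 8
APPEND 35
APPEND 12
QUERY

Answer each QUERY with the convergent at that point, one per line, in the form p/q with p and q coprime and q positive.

449/16
393939/14038
4737623/168825
2679452438/95482177
121016342233/4312412359
5085365826224/181216801255
10291747994681/366746014869
891174067948942321/31756951116932249

APPEND 28: p_0 = 28·1 + 0 = 28, q_0 = 28·0 + 1 = 1 → 28/1
APPEND 16: p_1 = 16·28 + 1 = 449, q_1 = 16·1 + 0 = 16 → 449/16
APPEND 23: p_2 = 23·449 + 28 = 10355, q_2 = 23·16 + 1 = 369 → 10355/369
APPEND 38: p_3 = 38·10355 + 449 = 393939, q_3 = 38·369 + 16 = 14038 → 393939/14038
APPEND 12: p_4 = 12·393939 + 10355 = 4737623, q_4 = 12·14038 + 369 = 168825 → 4737623/168825
APPEND 7: p_5 = 7·4737623 + 393939 = 33557300, q_5 = 7·168825 + 14038 = 1195813 → 33557300/1195813
APPEND 13: p_6 = 13·33557300 + 4737623 = 440982523, q_6 = 13·1195813 + 168825 = 15714394 → 440982523/15714394
APPEND 6: p_7 = 6·440982523 + 33557300 = 2679452438, q_7 = 6·15714394 + 1195813 = 95482177 → 2679452438/95482177
APPEND 45: p_8 = 45·2679452438 + 440982523 = 121016342233, q_8 = 45·95482177 + 15714394 = 4312412359 → 121016342233/4312412359
APPEND 42: p_9 = 42·121016342233 + 2679452438 = 5085365826224, q_9 = 42·4312412359 + 95482177 = 181216801255 → 5085365826224/181216801255
APPEND 2: p_10 = 2·5085365826224 + 121016342233 = 10291747994681, q_10 = 2·181216801255 + 4312412359 = 366746014869 → 10291747994681/366746014869
APPEND 25: p_11 = 25·10291747994681 + 5085365826224 = 262379065693249, q_11 = 25·366746014869 + 181216801255 = 9349867172980 → 262379065693249/9349867172980
APPEND 8: p_12 = 8·262379065693249 + 10291747994681 = 2109324273540673, q_12 = 8·9349867172980 + 366746014869 = 75165683398709 → 2109324273540673/75165683398709
APPEND 35: p_13 = 35·2109324273540673 + 262379065693249 = 74088728639616804, q_13 = 35·75165683398709 + 9349867172980 = 2640148786127795 → 74088728639616804/2640148786127795
APPEND 12: p_14 = 12·74088728639616804 + 2109324273540673 = 891174067948942321, q_14 = 12·2640148786127795 + 75165683398709 = 31756951116932249 → 891174067948942321/31756951116932249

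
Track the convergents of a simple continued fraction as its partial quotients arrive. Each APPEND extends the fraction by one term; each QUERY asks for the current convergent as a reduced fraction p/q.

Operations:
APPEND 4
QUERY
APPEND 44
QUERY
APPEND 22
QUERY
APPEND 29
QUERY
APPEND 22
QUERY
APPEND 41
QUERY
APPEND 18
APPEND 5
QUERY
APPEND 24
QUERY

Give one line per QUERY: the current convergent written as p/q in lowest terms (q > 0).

APPEND 4: p_0 = 4·1 + 0 = 4, q_0 = 4·0 + 1 = 1 → 4/1
APPEND 44: p_1 = 44·4 + 1 = 177, q_1 = 44·1 + 0 = 44 → 177/44
APPEND 22: p_2 = 22·177 + 4 = 3898, q_2 = 22·44 + 1 = 969 → 3898/969
APPEND 29: p_3 = 29·3898 + 177 = 113219, q_3 = 29·969 + 44 = 28145 → 113219/28145
APPEND 22: p_4 = 22·113219 + 3898 = 2494716, q_4 = 22·28145 + 969 = 620159 → 2494716/620159
APPEND 41: p_5 = 41·2494716 + 113219 = 102396575, q_5 = 41·620159 + 28145 = 25454664 → 102396575/25454664
APPEND 18: p_6 = 18·102396575 + 2494716 = 1845633066, q_6 = 18·25454664 + 620159 = 458804111 → 1845633066/458804111
APPEND 5: p_7 = 5·1845633066 + 102396575 = 9330561905, q_7 = 5·458804111 + 25454664 = 2319475219 → 9330561905/2319475219
APPEND 24: p_8 = 24·9330561905 + 1845633066 = 225779118786, q_8 = 24·2319475219 + 458804111 = 56126209367 → 225779118786/56126209367

4/1
177/44
3898/969
113219/28145
2494716/620159
102396575/25454664
9330561905/2319475219
225779118786/56126209367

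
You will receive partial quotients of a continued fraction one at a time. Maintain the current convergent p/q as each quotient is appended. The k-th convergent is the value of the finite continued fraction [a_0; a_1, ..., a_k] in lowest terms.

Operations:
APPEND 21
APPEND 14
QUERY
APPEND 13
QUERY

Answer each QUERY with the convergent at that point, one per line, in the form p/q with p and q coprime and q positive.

APPEND 21: p_0 = 21·1 + 0 = 21, q_0 = 21·0 + 1 = 1 → 21/1
APPEND 14: p_1 = 14·21 + 1 = 295, q_1 = 14·1 + 0 = 14 → 295/14
APPEND 13: p_2 = 13·295 + 21 = 3856, q_2 = 13·14 + 1 = 183 → 3856/183

295/14
3856/183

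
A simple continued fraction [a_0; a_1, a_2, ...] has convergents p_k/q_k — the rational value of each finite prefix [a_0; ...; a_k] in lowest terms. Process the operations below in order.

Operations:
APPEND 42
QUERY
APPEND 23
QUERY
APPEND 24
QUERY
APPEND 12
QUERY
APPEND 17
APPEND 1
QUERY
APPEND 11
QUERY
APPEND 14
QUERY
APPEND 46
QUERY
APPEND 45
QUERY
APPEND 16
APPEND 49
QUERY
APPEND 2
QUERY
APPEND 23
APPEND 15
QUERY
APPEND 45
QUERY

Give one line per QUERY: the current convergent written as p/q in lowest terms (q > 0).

42/1
967/23
23250/553
279967/6659
5062656/120415
60471905/1438321
851669326/20256909
39237260901/933256135
1766528409871/42016782984
1388647427532884/33028904193055
2805598546884605/66731010169989
991566808635066590/23584363081712019
44686423802583875349/1062864180815143657

APPEND 42: p_0 = 42·1 + 0 = 42, q_0 = 42·0 + 1 = 1 → 42/1
APPEND 23: p_1 = 23·42 + 1 = 967, q_1 = 23·1 + 0 = 23 → 967/23
APPEND 24: p_2 = 24·967 + 42 = 23250, q_2 = 24·23 + 1 = 553 → 23250/553
APPEND 12: p_3 = 12·23250 + 967 = 279967, q_3 = 12·553 + 23 = 6659 → 279967/6659
APPEND 17: p_4 = 17·279967 + 23250 = 4782689, q_4 = 17·6659 + 553 = 113756 → 4782689/113756
APPEND 1: p_5 = 1·4782689 + 279967 = 5062656, q_5 = 1·113756 + 6659 = 120415 → 5062656/120415
APPEND 11: p_6 = 11·5062656 + 4782689 = 60471905, q_6 = 11·120415 + 113756 = 1438321 → 60471905/1438321
APPEND 14: p_7 = 14·60471905 + 5062656 = 851669326, q_7 = 14·1438321 + 120415 = 20256909 → 851669326/20256909
APPEND 46: p_8 = 46·851669326 + 60471905 = 39237260901, q_8 = 46·20256909 + 1438321 = 933256135 → 39237260901/933256135
APPEND 45: p_9 = 45·39237260901 + 851669326 = 1766528409871, q_9 = 45·933256135 + 20256909 = 42016782984 → 1766528409871/42016782984
APPEND 16: p_10 = 16·1766528409871 + 39237260901 = 28303691818837, q_10 = 16·42016782984 + 933256135 = 673201783879 → 28303691818837/673201783879
APPEND 49: p_11 = 49·28303691818837 + 1766528409871 = 1388647427532884, q_11 = 49·673201783879 + 42016782984 = 33028904193055 → 1388647427532884/33028904193055
APPEND 2: p_12 = 2·1388647427532884 + 28303691818837 = 2805598546884605, q_12 = 2·33028904193055 + 673201783879 = 66731010169989 → 2805598546884605/66731010169989
APPEND 23: p_13 = 23·2805598546884605 + 1388647427532884 = 65917414005878799, q_13 = 23·66731010169989 + 33028904193055 = 1567842138102802 → 65917414005878799/1567842138102802
APPEND 15: p_14 = 15·65917414005878799 + 2805598546884605 = 991566808635066590, q_14 = 15·1567842138102802 + 66731010169989 = 23584363081712019 → 991566808635066590/23584363081712019
APPEND 45: p_15 = 45·991566808635066590 + 65917414005878799 = 44686423802583875349, q_15 = 45·23584363081712019 + 1567842138102802 = 1062864180815143657 → 44686423802583875349/1062864180815143657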